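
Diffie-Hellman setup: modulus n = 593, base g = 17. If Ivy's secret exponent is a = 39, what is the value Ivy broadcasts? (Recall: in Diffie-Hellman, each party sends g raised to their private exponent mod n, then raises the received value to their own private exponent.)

25

Public value = 17^39 mod 593.
17^1 ≡ 17 (mod 593)
17^2 = (17^1)^2 ≡ 17^2 = 289 ≡ 289 (mod 593)
17^4 = (17^2)^2 ≡ 289^2 = 83521 ≡ 501 (mod 593)
17^8 = (17^4)^2 ≡ 501^2 = 251001 ≡ 162 (mod 593)
17^16 = (17^8)^2 ≡ 162^2 = 26244 ≡ 152 (mod 593)
17^32 = (17^16)^2 ≡ 152^2 = 23104 ≡ 570 (mod 593)
17^39 = 17^32 · 17^4 · 17^2 · 17^1 ≡ 570 · 501 · 289 · 17 ≡ 25 (mod 593).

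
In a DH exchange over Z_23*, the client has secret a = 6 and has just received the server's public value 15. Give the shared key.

13

Shared key K = 15^6 mod 23.
15^1 ≡ 15 (mod 23)
15^2 = (15^1)^2 ≡ 15^2 = 225 ≡ 18 (mod 23)
15^4 = (15^2)^2 ≡ 18^2 = 324 ≡ 2 (mod 23)
15^6 = 15^4 · 15^2 ≡ 2 · 18 ≡ 13 (mod 23).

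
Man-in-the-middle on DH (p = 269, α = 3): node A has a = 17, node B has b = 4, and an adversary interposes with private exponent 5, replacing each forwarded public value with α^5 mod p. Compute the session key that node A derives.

262

Node A receives an adversary's public value M = 3^5 mod 269 instead of the honest one.
3^1 ≡ 3 (mod 269)
3^2 = (3^1)^2 ≡ 3^2 = 9 ≡ 9 (mod 269)
3^4 = (3^2)^2 ≡ 9^2 = 81 ≡ 81 (mod 269)
3^5 = 3^4 · 3^1 ≡ 81 · 3 ≡ 243 (mod 269).
So M = 243. Node A computes K = M^17 mod 269.
243^1 ≡ 243 (mod 269)
243^2 = (243^1)^2 ≡ 243^2 = 59049 ≡ 138 (mod 269)
243^4 = (243^2)^2 ≡ 138^2 = 19044 ≡ 214 (mod 269)
243^8 = (243^4)^2 ≡ 214^2 = 45796 ≡ 66 (mod 269)
243^16 = (243^8)^2 ≡ 66^2 = 4356 ≡ 52 (mod 269)
243^17 = 243^16 · 243^1 ≡ 52 · 243 ≡ 262 (mod 269).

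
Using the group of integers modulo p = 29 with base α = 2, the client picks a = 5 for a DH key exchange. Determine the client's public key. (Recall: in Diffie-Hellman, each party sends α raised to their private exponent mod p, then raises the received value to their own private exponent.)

Public value = 2^5 mod 29.
2^1 ≡ 2 (mod 29)
2^2 = (2^1)^2 ≡ 2^2 = 4 ≡ 4 (mod 29)
2^4 = (2^2)^2 ≡ 4^2 = 16 ≡ 16 (mod 29)
2^5 = 2^4 · 2^1 ≡ 16 · 2 ≡ 3 (mod 29).

3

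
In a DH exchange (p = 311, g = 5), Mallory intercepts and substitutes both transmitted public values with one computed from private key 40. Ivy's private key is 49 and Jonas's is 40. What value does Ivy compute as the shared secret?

140

Ivy receives Mallory's public value M = 5^40 mod 311 instead of the honest one.
5^1 ≡ 5 (mod 311)
5^2 = (5^1)^2 ≡ 5^2 = 25 ≡ 25 (mod 311)
5^4 = (5^2)^2 ≡ 25^2 = 625 ≡ 3 (mod 311)
5^8 = (5^4)^2 ≡ 3^2 = 9 ≡ 9 (mod 311)
5^16 = (5^8)^2 ≡ 9^2 = 81 ≡ 81 (mod 311)
5^32 = (5^16)^2 ≡ 81^2 = 6561 ≡ 30 (mod 311)
5^40 = 5^32 · 5^8 ≡ 30 · 9 ≡ 270 (mod 311).
So M = 270. Ivy computes K = M^49 mod 311.
270^1 ≡ 270 (mod 311)
270^2 = (270^1)^2 ≡ 270^2 = 72900 ≡ 126 (mod 311)
270^4 = (270^2)^2 ≡ 126^2 = 15876 ≡ 15 (mod 311)
270^8 = (270^4)^2 ≡ 15^2 = 225 ≡ 225 (mod 311)
270^16 = (270^8)^2 ≡ 225^2 = 50625 ≡ 243 (mod 311)
270^32 = (270^16)^2 ≡ 243^2 = 59049 ≡ 270 (mod 311)
270^49 = 270^32 · 270^16 · 270^1 ≡ 270 · 243 · 270 ≡ 140 (mod 311).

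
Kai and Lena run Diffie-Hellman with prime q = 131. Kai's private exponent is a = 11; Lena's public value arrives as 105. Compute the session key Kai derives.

Shared key K = 105^11 mod 131.
105^1 ≡ 105 (mod 131)
105^2 = (105^1)^2 ≡ 105^2 = 11025 ≡ 21 (mod 131)
105^4 = (105^2)^2 ≡ 21^2 = 441 ≡ 48 (mod 131)
105^8 = (105^4)^2 ≡ 48^2 = 2304 ≡ 77 (mod 131)
105^11 = 105^8 · 105^2 · 105^1 ≡ 77 · 21 · 105 ≡ 9 (mod 131).

9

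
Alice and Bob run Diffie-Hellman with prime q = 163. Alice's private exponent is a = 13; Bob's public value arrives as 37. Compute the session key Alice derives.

Shared key K = 37^13 mod 163.
37^1 ≡ 37 (mod 163)
37^2 = (37^1)^2 ≡ 37^2 = 1369 ≡ 65 (mod 163)
37^4 = (37^2)^2 ≡ 65^2 = 4225 ≡ 150 (mod 163)
37^8 = (37^4)^2 ≡ 150^2 = 22500 ≡ 6 (mod 163)
37^13 = 37^8 · 37^4 · 37^1 ≡ 6 · 150 · 37 ≡ 48 (mod 163).

48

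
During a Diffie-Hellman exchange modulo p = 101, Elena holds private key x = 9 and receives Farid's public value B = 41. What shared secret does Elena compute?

Shared key K = 41^9 mod 101.
41^1 ≡ 41 (mod 101)
41^2 = (41^1)^2 ≡ 41^2 = 1681 ≡ 65 (mod 101)
41^4 = (41^2)^2 ≡ 65^2 = 4225 ≡ 84 (mod 101)
41^8 = (41^4)^2 ≡ 84^2 = 7056 ≡ 87 (mod 101)
41^9 = 41^8 · 41^1 ≡ 87 · 41 ≡ 32 (mod 101).

32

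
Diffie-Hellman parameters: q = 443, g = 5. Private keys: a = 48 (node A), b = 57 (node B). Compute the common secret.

Node A sends A = g^a mod q = 5^48 mod 443.
5^1 ≡ 5 (mod 443)
5^2 = (5^1)^2 ≡ 5^2 = 25 ≡ 25 (mod 443)
5^4 = (5^2)^2 ≡ 25^2 = 625 ≡ 182 (mod 443)
5^8 = (5^4)^2 ≡ 182^2 = 33124 ≡ 342 (mod 443)
5^16 = (5^8)^2 ≡ 342^2 = 116964 ≡ 12 (mod 443)
5^32 = (5^16)^2 ≡ 12^2 = 144 ≡ 144 (mod 443)
5^48 = 5^32 · 5^16 ≡ 144 · 12 ≡ 399 (mod 443).
So A = 399. Node B then computes K = A^b mod q = 399^57 mod 443.
399^1 ≡ 399 (mod 443)
399^2 = (399^1)^2 ≡ 399^2 = 159201 ≡ 164 (mod 443)
399^4 = (399^2)^2 ≡ 164^2 = 26896 ≡ 316 (mod 443)
399^8 = (399^4)^2 ≡ 316^2 = 99856 ≡ 181 (mod 443)
399^16 = (399^8)^2 ≡ 181^2 = 32761 ≡ 422 (mod 443)
399^32 = (399^16)^2 ≡ 422^2 = 178084 ≡ 441 (mod 443)
399^57 = 399^32 · 399^16 · 399^8 · 399^1 ≡ 441 · 422 · 181 · 399 ≡ 420 (mod 443).

420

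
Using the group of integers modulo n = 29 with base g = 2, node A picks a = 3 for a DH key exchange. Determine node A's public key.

Public value = 2^3 (mod 29).
2^1 ≡ 2 (mod 29)
2^2 = (2^1)^2 ≡ 2^2 = 4 ≡ 4 (mod 29)
2^3 = 2^2 · 2^1 ≡ 4 · 2 ≡ 8 (mod 29).

8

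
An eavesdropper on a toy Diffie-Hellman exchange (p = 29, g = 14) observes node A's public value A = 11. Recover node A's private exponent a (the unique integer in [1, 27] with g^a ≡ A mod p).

Try successive powers of 14 modulo 29:
14^1 ≡ 14
14^2 ≡ 22
14^3 ≡ 18
14^4 ≡ 20
14^5 ≡ 19
14^6 ≡ 5
14^7 ≡ 12
14^8 ≡ 23
14^9 ≡ 3
14^10 ≡ 13
14^11 ≡ 8
14^12 ≡ 25
14^13 ≡ 2
14^14 ≡ 28
14^15 ≡ 15
14^16 ≡ 7
14^17 ≡ 11
Found: a = 17.

17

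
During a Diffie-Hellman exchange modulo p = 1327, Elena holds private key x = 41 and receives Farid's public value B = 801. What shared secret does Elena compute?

522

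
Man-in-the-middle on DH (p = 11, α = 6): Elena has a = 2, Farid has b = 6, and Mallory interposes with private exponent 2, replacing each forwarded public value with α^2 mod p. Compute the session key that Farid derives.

3

Farid receives Mallory's public value M = 6^2 mod 11 instead of the honest one.
6^1 ≡ 6 (mod 11)
6^2 = (6^1)^2 ≡ 6^2 = 36 ≡ 3 (mod 11)
So M = 3. Farid computes K = M^6 mod 11.
3^1 ≡ 3 (mod 11)
3^2 = (3^1)^2 ≡ 3^2 = 9 ≡ 9 (mod 11)
3^4 = (3^2)^2 ≡ 9^2 = 81 ≡ 4 (mod 11)
3^6 = 3^4 · 3^2 ≡ 4 · 9 ≡ 3 (mod 11).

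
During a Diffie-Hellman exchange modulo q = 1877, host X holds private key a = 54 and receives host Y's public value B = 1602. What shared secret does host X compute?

Shared key K = 1602^54 mod 1877.
1602^1 ≡ 1602 (mod 1877)
1602^2 = (1602^1)^2 ≡ 1602^2 = 2566404 ≡ 545 (mod 1877)
1602^4 = (1602^2)^2 ≡ 545^2 = 297025 ≡ 459 (mod 1877)
1602^8 = (1602^4)^2 ≡ 459^2 = 210681 ≡ 457 (mod 1877)
1602^16 = (1602^8)^2 ≡ 457^2 = 208849 ≡ 502 (mod 1877)
1602^32 = (1602^16)^2 ≡ 502^2 = 252004 ≡ 486 (mod 1877)
1602^54 = 1602^32 · 1602^16 · 1602^4 · 1602^2 ≡ 486 · 502 · 459 · 545 ≡ 1115 (mod 1877).

1115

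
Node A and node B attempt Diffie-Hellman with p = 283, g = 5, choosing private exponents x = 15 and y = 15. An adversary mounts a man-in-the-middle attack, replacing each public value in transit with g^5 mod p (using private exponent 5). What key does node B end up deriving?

205

Node B receives an adversary's public value M = 5^5 mod 283 instead of the honest one.
5^1 ≡ 5 (mod 283)
5^2 = (5^1)^2 ≡ 5^2 = 25 ≡ 25 (mod 283)
5^4 = (5^2)^2 ≡ 25^2 = 625 ≡ 59 (mod 283)
5^5 = 5^4 · 5^1 ≡ 59 · 5 ≡ 12 (mod 283).
So M = 12. Node B computes K = M^15 mod 283.
12^1 ≡ 12 (mod 283)
12^2 = (12^1)^2 ≡ 12^2 = 144 ≡ 144 (mod 283)
12^4 = (12^2)^2 ≡ 144^2 = 20736 ≡ 77 (mod 283)
12^8 = (12^4)^2 ≡ 77^2 = 5929 ≡ 269 (mod 283)
12^15 = 12^8 · 12^4 · 12^2 · 12^1 ≡ 269 · 77 · 144 · 12 ≡ 205 (mod 283).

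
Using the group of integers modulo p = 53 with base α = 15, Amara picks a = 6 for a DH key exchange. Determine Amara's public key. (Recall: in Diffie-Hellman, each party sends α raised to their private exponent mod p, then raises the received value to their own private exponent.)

24

Public value = 15^6 (mod 53).
15^1 ≡ 15 (mod 53)
15^2 = (15^1)^2 ≡ 15^2 = 225 ≡ 13 (mod 53)
15^4 = (15^2)^2 ≡ 13^2 = 169 ≡ 10 (mod 53)
15^6 = 15^4 · 15^2 ≡ 10 · 13 ≡ 24 (mod 53).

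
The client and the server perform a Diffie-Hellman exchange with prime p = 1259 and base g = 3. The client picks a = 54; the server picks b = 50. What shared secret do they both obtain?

The server sends B = g^b mod p = 3^50 mod 1259.
3^1 ≡ 3 (mod 1259)
3^2 = (3^1)^2 ≡ 3^2 = 9 ≡ 9 (mod 1259)
3^4 = (3^2)^2 ≡ 9^2 = 81 ≡ 81 (mod 1259)
3^8 = (3^4)^2 ≡ 81^2 = 6561 ≡ 266 (mod 1259)
3^16 = (3^8)^2 ≡ 266^2 = 70756 ≡ 252 (mod 1259)
3^32 = (3^16)^2 ≡ 252^2 = 63504 ≡ 554 (mod 1259)
3^50 = 3^32 · 3^16 · 3^2 ≡ 554 · 252 · 9 ≡ 1249 (mod 1259).
So B = 1249. The client then computes K = B^a mod p = 1249^54 mod 1259.
1249^1 ≡ 1249 (mod 1259)
1249^2 = (1249^1)^2 ≡ 1249^2 = 1560001 ≡ 100 (mod 1259)
1249^4 = (1249^2)^2 ≡ 100^2 = 10000 ≡ 1187 (mod 1259)
1249^8 = (1249^4)^2 ≡ 1187^2 = 1408969 ≡ 148 (mod 1259)
1249^16 = (1249^8)^2 ≡ 148^2 = 21904 ≡ 501 (mod 1259)
1249^32 = (1249^16)^2 ≡ 501^2 = 251001 ≡ 460 (mod 1259)
1249^54 = 1249^32 · 1249^16 · 1249^4 · 1249^2 ≡ 460 · 501 · 1187 · 100 ≡ 899 (mod 1259).

899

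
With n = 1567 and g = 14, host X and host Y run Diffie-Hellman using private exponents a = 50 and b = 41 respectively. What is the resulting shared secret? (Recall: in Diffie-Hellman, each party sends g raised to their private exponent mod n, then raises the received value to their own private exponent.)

Host Y sends B = g^b mod n = 14^41 mod 1567.
14^1 ≡ 14 (mod 1567)
14^2 = (14^1)^2 ≡ 14^2 = 196 ≡ 196 (mod 1567)
14^4 = (14^2)^2 ≡ 196^2 = 38416 ≡ 808 (mod 1567)
14^8 = (14^4)^2 ≡ 808^2 = 652864 ≡ 992 (mod 1567)
14^16 = (14^8)^2 ≡ 992^2 = 984064 ≡ 1555 (mod 1567)
14^32 = (14^16)^2 ≡ 1555^2 = 2418025 ≡ 144 (mod 1567)
14^41 = 14^32 · 14^8 · 14^1 ≡ 144 · 992 · 14 ≡ 380 (mod 1567).
So B = 380. Host X then computes K = B^a mod n = 380^50 mod 1567.
380^1 ≡ 380 (mod 1567)
380^2 = (380^1)^2 ≡ 380^2 = 144400 ≡ 236 (mod 1567)
380^4 = (380^2)^2 ≡ 236^2 = 55696 ≡ 851 (mod 1567)
380^8 = (380^4)^2 ≡ 851^2 = 724201 ≡ 247 (mod 1567)
380^16 = (380^8)^2 ≡ 247^2 = 61009 ≡ 1463 (mod 1567)
380^32 = (380^16)^2 ≡ 1463^2 = 2140369 ≡ 1414 (mod 1567)
380^50 = 380^32 · 380^16 · 380^2 ≡ 1414 · 1463 · 236 ≡ 700 (mod 1567).

700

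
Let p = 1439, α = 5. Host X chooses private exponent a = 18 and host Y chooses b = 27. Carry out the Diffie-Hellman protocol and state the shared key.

1113

Host X sends A = α^a mod p = 5^18 mod 1439.
5^1 ≡ 5 (mod 1439)
5^2 = (5^1)^2 ≡ 5^2 = 25 ≡ 25 (mod 1439)
5^4 = (5^2)^2 ≡ 25^2 = 625 ≡ 625 (mod 1439)
5^8 = (5^4)^2 ≡ 625^2 = 390625 ≡ 656 (mod 1439)
5^16 = (5^8)^2 ≡ 656^2 = 430336 ≡ 75 (mod 1439)
5^18 = 5^16 · 5^2 ≡ 75 · 25 ≡ 436 (mod 1439).
So A = 436. Host Y then computes K = A^b mod p = 436^27 mod 1439.
436^1 ≡ 436 (mod 1439)
436^2 = (436^1)^2 ≡ 436^2 = 190096 ≡ 148 (mod 1439)
436^4 = (436^2)^2 ≡ 148^2 = 21904 ≡ 319 (mod 1439)
436^8 = (436^4)^2 ≡ 319^2 = 101761 ≡ 1031 (mod 1439)
436^16 = (436^8)^2 ≡ 1031^2 = 1062961 ≡ 979 (mod 1439)
436^27 = 436^16 · 436^8 · 436^2 · 436^1 ≡ 979 · 1031 · 148 · 436 ≡ 1113 (mod 1439).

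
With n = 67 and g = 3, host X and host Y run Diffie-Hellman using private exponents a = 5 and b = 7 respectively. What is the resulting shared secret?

Host Y sends B = g^b mod n = 3^7 mod 67.
3^1 ≡ 3 (mod 67)
3^2 = (3^1)^2 ≡ 3^2 = 9 ≡ 9 (mod 67)
3^4 = (3^2)^2 ≡ 9^2 = 81 ≡ 14 (mod 67)
3^7 = 3^4 · 3^2 · 3^1 ≡ 14 · 9 · 3 ≡ 43 (mod 67).
So B = 43. Host X then computes K = B^a mod n = 43^5 mod 67.
43^1 ≡ 43 (mod 67)
43^2 = (43^1)^2 ≡ 43^2 = 1849 ≡ 40 (mod 67)
43^4 = (43^2)^2 ≡ 40^2 = 1600 ≡ 59 (mod 67)
43^5 = 43^4 · 43^1 ≡ 59 · 43 ≡ 58 (mod 67).

58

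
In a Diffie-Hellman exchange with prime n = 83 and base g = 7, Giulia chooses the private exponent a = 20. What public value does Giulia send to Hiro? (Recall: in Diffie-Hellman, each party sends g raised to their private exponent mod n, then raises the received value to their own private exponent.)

26

Public value = 7^20 mod 83.
7^1 ≡ 7 (mod 83)
7^2 = (7^1)^2 ≡ 7^2 = 49 ≡ 49 (mod 83)
7^4 = (7^2)^2 ≡ 49^2 = 2401 ≡ 77 (mod 83)
7^8 = (7^4)^2 ≡ 77^2 = 5929 ≡ 36 (mod 83)
7^16 = (7^8)^2 ≡ 36^2 = 1296 ≡ 51 (mod 83)
7^20 = 7^16 · 7^4 ≡ 51 · 77 ≡ 26 (mod 83).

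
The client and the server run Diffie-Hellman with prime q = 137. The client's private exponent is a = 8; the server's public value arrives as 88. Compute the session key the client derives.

Shared key K = 88^8 mod 137.
88^1 ≡ 88 (mod 137)
88^2 = (88^1)^2 ≡ 88^2 = 7744 ≡ 72 (mod 137)
88^4 = (88^2)^2 ≡ 72^2 = 5184 ≡ 115 (mod 137)
88^8 = (88^4)^2 ≡ 115^2 = 13225 ≡ 73 (mod 137)

73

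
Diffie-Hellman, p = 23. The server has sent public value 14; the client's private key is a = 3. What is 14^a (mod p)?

Shared key K = 14^3 mod 23.
14^1 ≡ 14 (mod 23)
14^2 = (14^1)^2 ≡ 14^2 = 196 ≡ 12 (mod 23)
14^3 = 14^2 · 14^1 ≡ 12 · 14 ≡ 7 (mod 23).

7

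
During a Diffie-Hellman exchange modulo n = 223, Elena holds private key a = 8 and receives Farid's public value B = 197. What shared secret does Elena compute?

Shared key K = 197^8 mod 223.
197^1 ≡ 197 (mod 223)
197^2 = (197^1)^2 ≡ 197^2 = 38809 ≡ 7 (mod 223)
197^4 = (197^2)^2 ≡ 7^2 = 49 ≡ 49 (mod 223)
197^8 = (197^4)^2 ≡ 49^2 = 2401 ≡ 171 (mod 223)

171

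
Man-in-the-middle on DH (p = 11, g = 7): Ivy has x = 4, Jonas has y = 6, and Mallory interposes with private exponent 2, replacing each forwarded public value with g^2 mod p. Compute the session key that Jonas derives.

Jonas receives Mallory's public value M = 7^2 mod 11 instead of the honest one.
7^1 ≡ 7 (mod 11)
7^2 = (7^1)^2 ≡ 7^2 = 49 ≡ 5 (mod 11)
So M = 5. Jonas computes K = M^6 mod 11.
5^1 ≡ 5 (mod 11)
5^2 = (5^1)^2 ≡ 5^2 = 25 ≡ 3 (mod 11)
5^4 = (5^2)^2 ≡ 3^2 = 9 ≡ 9 (mod 11)
5^6 = 5^4 · 5^2 ≡ 9 · 3 ≡ 5 (mod 11).

5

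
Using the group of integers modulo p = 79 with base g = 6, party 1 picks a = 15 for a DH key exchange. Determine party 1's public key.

41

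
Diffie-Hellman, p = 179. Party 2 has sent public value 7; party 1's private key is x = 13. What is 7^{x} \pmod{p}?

Shared key K = 7^13 mod 179.
7^1 ≡ 7 (mod 179)
7^2 = (7^1)^2 ≡ 7^2 = 49 ≡ 49 (mod 179)
7^4 = (7^2)^2 ≡ 49^2 = 2401 ≡ 74 (mod 179)
7^8 = (7^4)^2 ≡ 74^2 = 5476 ≡ 106 (mod 179)
7^13 = 7^8 · 7^4 · 7^1 ≡ 106 · 74 · 7 ≡ 134 (mod 179).

134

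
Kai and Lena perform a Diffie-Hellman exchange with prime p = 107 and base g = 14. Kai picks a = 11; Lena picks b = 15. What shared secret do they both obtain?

53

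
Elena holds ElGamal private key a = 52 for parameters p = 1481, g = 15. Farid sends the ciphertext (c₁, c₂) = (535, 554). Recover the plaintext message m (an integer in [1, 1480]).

503

Shared mask s = c₁^a mod p = 535^52 mod 1481.
535^1 ≡ 535 (mod 1481)
535^2 = (535^1)^2 ≡ 535^2 = 286225 ≡ 392 (mod 1481)
535^4 = (535^2)^2 ≡ 392^2 = 153664 ≡ 1121 (mod 1481)
535^8 = (535^4)^2 ≡ 1121^2 = 1256641 ≡ 753 (mod 1481)
535^16 = (535^8)^2 ≡ 753^2 = 567009 ≡ 1267 (mod 1481)
535^32 = (535^16)^2 ≡ 1267^2 = 1605289 ≡ 1366 (mod 1481)
535^52 = 535^32 · 535^16 · 535^4 ≡ 1366 · 1267 · 1121 ≡ 1223 (mod 1481).
So s = 1223; s⁻¹ ≡ 442 (mod 1481).
m = c₂ · s⁻¹ mod 1481 = 554 · 442 mod 1481 = 503.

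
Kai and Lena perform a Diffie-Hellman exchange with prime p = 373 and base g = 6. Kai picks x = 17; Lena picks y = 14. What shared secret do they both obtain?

Lena sends B = g^y mod p = 6^14 mod 373.
6^1 ≡ 6 (mod 373)
6^2 = (6^1)^2 ≡ 6^2 = 36 ≡ 36 (mod 373)
6^4 = (6^2)^2 ≡ 36^2 = 1296 ≡ 177 (mod 373)
6^8 = (6^4)^2 ≡ 177^2 = 31329 ≡ 370 (mod 373)
6^14 = 6^8 · 6^4 · 6^2 ≡ 370 · 177 · 36 ≡ 280 (mod 373).
So B = 280. Kai then computes K = B^x mod p = 280^17 mod 373.
280^1 ≡ 280 (mod 373)
280^2 = (280^1)^2 ≡ 280^2 = 78400 ≡ 70 (mod 373)
280^4 = (280^2)^2 ≡ 70^2 = 4900 ≡ 51 (mod 373)
280^8 = (280^4)^2 ≡ 51^2 = 2601 ≡ 363 (mod 373)
280^16 = (280^8)^2 ≡ 363^2 = 131769 ≡ 100 (mod 373)
280^17 = 280^16 · 280^1 ≡ 100 · 280 ≡ 25 (mod 373).

25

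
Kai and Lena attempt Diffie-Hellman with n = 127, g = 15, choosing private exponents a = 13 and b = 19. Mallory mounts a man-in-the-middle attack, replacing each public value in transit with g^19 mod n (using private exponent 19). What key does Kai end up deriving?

Kai receives Mallory's public value M = 15^19 mod 127 instead of the honest one.
15^1 ≡ 15 (mod 127)
15^2 = (15^1)^2 ≡ 15^2 = 225 ≡ 98 (mod 127)
15^4 = (15^2)^2 ≡ 98^2 = 9604 ≡ 79 (mod 127)
15^8 = (15^4)^2 ≡ 79^2 = 6241 ≡ 18 (mod 127)
15^16 = (15^8)^2 ≡ 18^2 = 324 ≡ 70 (mod 127)
15^19 = 15^16 · 15^2 · 15^1 ≡ 70 · 98 · 15 ≡ 30 (mod 127).
So M = 30. Kai computes K = M^13 mod 127.
30^1 ≡ 30 (mod 127)
30^2 = (30^1)^2 ≡ 30^2 = 900 ≡ 11 (mod 127)
30^4 = (30^2)^2 ≡ 11^2 = 121 ≡ 121 (mod 127)
30^8 = (30^4)^2 ≡ 121^2 = 14641 ≡ 36 (mod 127)
30^13 = 30^8 · 30^4 · 30^1 ≡ 36 · 121 · 30 ≡ 124 (mod 127).

124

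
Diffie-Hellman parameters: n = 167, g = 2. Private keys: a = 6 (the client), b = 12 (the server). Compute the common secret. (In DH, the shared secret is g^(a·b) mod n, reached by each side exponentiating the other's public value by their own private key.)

19

The client sends A = g^a mod n = 2^6 mod 167.
2^1 ≡ 2 (mod 167)
2^2 = (2^1)^2 ≡ 2^2 = 4 ≡ 4 (mod 167)
2^4 = (2^2)^2 ≡ 4^2 = 16 ≡ 16 (mod 167)
2^6 = 2^4 · 2^2 ≡ 16 · 4 ≡ 64 (mod 167).
So A = 64. The server then computes K = A^b mod n = 64^12 mod 167.
64^1 ≡ 64 (mod 167)
64^2 = (64^1)^2 ≡ 64^2 = 4096 ≡ 88 (mod 167)
64^4 = (64^2)^2 ≡ 88^2 = 7744 ≡ 62 (mod 167)
64^8 = (64^4)^2 ≡ 62^2 = 3844 ≡ 3 (mod 167)
64^12 = 64^8 · 64^4 ≡ 3 · 62 ≡ 19 (mod 167).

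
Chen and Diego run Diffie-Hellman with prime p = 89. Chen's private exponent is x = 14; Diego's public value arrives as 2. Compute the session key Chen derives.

8

Shared key K = 2^14 mod 89.
2^1 ≡ 2 (mod 89)
2^2 = (2^1)^2 ≡ 2^2 = 4 ≡ 4 (mod 89)
2^4 = (2^2)^2 ≡ 4^2 = 16 ≡ 16 (mod 89)
2^8 = (2^4)^2 ≡ 16^2 = 256 ≡ 78 (mod 89)
2^14 = 2^8 · 2^4 · 2^2 ≡ 78 · 16 · 4 ≡ 8 (mod 89).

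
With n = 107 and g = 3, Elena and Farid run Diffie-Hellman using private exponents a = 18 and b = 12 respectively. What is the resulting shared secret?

Elena sends A = g^a mod n = 3^18 mod 107.
3^1 ≡ 3 (mod 107)
3^2 = (3^1)^2 ≡ 3^2 = 9 ≡ 9 (mod 107)
3^4 = (3^2)^2 ≡ 9^2 = 81 ≡ 81 (mod 107)
3^8 = (3^4)^2 ≡ 81^2 = 6561 ≡ 34 (mod 107)
3^16 = (3^8)^2 ≡ 34^2 = 1156 ≡ 86 (mod 107)
3^18 = 3^16 · 3^2 ≡ 86 · 9 ≡ 25 (mod 107).
So A = 25. Farid then computes K = A^b mod n = 25^12 mod 107.
25^1 ≡ 25 (mod 107)
25^2 = (25^1)^2 ≡ 25^2 = 625 ≡ 90 (mod 107)
25^4 = (25^2)^2 ≡ 90^2 = 8100 ≡ 75 (mod 107)
25^8 = (25^4)^2 ≡ 75^2 = 5625 ≡ 61 (mod 107)
25^12 = 25^8 · 25^4 ≡ 61 · 75 ≡ 81 (mod 107).

81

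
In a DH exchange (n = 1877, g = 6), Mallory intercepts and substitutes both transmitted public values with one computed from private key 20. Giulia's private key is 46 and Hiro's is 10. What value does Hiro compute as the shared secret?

Hiro receives Mallory's public value M = 6^20 mod 1877 instead of the honest one.
6^1 ≡ 6 (mod 1877)
6^2 = (6^1)^2 ≡ 6^2 = 36 ≡ 36 (mod 1877)
6^4 = (6^2)^2 ≡ 36^2 = 1296 ≡ 1296 (mod 1877)
6^8 = (6^4)^2 ≡ 1296^2 = 1679616 ≡ 1578 (mod 1877)
6^16 = (6^8)^2 ≡ 1578^2 = 2490084 ≡ 1182 (mod 1877)
6^20 = 6^16 · 6^4 ≡ 1182 · 1296 ≡ 240 (mod 1877).
So M = 240. Hiro computes K = M^10 mod 1877.
240^1 ≡ 240 (mod 1877)
240^2 = (240^1)^2 ≡ 240^2 = 57600 ≡ 1290 (mod 1877)
240^4 = (240^2)^2 ≡ 1290^2 = 1664100 ≡ 1078 (mod 1877)
240^8 = (240^4)^2 ≡ 1078^2 = 1162084 ≡ 221 (mod 1877)
240^10 = 240^8 · 240^2 ≡ 221 · 1290 ≡ 1663 (mod 1877).

1663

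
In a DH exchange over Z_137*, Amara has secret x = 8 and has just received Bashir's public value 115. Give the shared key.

59

Shared key K = 115^8 mod 137.
115^1 ≡ 115 (mod 137)
115^2 = (115^1)^2 ≡ 115^2 = 13225 ≡ 73 (mod 137)
115^4 = (115^2)^2 ≡ 73^2 = 5329 ≡ 123 (mod 137)
115^8 = (115^4)^2 ≡ 123^2 = 15129 ≡ 59 (mod 137)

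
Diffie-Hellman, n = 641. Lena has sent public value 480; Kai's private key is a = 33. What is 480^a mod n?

Shared key K = 480^33 mod 641.
480^1 ≡ 480 (mod 641)
480^2 = (480^1)^2 ≡ 480^2 = 230400 ≡ 281 (mod 641)
480^4 = (480^2)^2 ≡ 281^2 = 78961 ≡ 118 (mod 641)
480^8 = (480^4)^2 ≡ 118^2 = 13924 ≡ 463 (mod 641)
480^16 = (480^8)^2 ≡ 463^2 = 214369 ≡ 275 (mod 641)
480^32 = (480^16)^2 ≡ 275^2 = 75625 ≡ 628 (mod 641)
480^33 = 480^32 · 480^1 ≡ 628 · 480 ≡ 170 (mod 641).

170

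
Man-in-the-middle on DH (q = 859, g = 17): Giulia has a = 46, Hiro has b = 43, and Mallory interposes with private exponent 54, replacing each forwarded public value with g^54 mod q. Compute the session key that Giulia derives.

509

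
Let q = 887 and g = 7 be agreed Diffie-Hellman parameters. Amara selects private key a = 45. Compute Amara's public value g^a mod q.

Public value = 7^45 mod 887.
7^1 ≡ 7 (mod 887)
7^2 = (7^1)^2 ≡ 7^2 = 49 ≡ 49 (mod 887)
7^4 = (7^2)^2 ≡ 49^2 = 2401 ≡ 627 (mod 887)
7^8 = (7^4)^2 ≡ 627^2 = 393129 ≡ 188 (mod 887)
7^16 = (7^8)^2 ≡ 188^2 = 35344 ≡ 751 (mod 887)
7^32 = (7^16)^2 ≡ 751^2 = 564001 ≡ 756 (mod 887)
7^45 = 7^32 · 7^8 · 7^4 · 7^1 ≡ 756 · 188 · 627 · 7 ≡ 189 (mod 887).

189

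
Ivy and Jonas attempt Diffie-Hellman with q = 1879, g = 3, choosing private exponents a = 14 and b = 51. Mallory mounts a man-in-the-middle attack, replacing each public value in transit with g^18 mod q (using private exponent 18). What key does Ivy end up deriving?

Ivy receives Mallory's public value M = 3^18 mod 1879 instead of the honest one.
3^1 ≡ 3 (mod 1879)
3^2 = (3^1)^2 ≡ 3^2 = 9 ≡ 9 (mod 1879)
3^4 = (3^2)^2 ≡ 9^2 = 81 ≡ 81 (mod 1879)
3^8 = (3^4)^2 ≡ 81^2 = 6561 ≡ 924 (mod 1879)
3^16 = (3^8)^2 ≡ 924^2 = 853776 ≡ 710 (mod 1879)
3^18 = 3^16 · 3^2 ≡ 710 · 9 ≡ 753 (mod 1879).
So M = 753. Ivy computes K = M^14 mod 1879.
753^1 ≡ 753 (mod 1879)
753^2 = (753^1)^2 ≡ 753^2 = 567009 ≡ 1430 (mod 1879)
753^4 = (753^2)^2 ≡ 1430^2 = 2044900 ≡ 548 (mod 1879)
753^8 = (753^4)^2 ≡ 548^2 = 300304 ≡ 1543 (mod 1879)
753^14 = 753^8 · 753^4 · 753^2 ≡ 1543 · 548 · 1430 ≡ 1230 (mod 1879).

1230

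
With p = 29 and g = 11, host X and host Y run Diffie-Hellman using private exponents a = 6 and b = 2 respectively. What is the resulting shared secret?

23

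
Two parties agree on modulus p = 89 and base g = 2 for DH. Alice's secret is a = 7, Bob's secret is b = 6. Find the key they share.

67

Alice sends A = g^a mod p = 2^7 mod 89.
2^1 ≡ 2 (mod 89)
2^2 = (2^1)^2 ≡ 2^2 = 4 ≡ 4 (mod 89)
2^4 = (2^2)^2 ≡ 4^2 = 16 ≡ 16 (mod 89)
2^7 = 2^4 · 2^2 · 2^1 ≡ 16 · 4 · 2 ≡ 39 (mod 89).
So A = 39. Bob then computes K = A^b mod p = 39^6 mod 89.
39^1 ≡ 39 (mod 89)
39^2 = (39^1)^2 ≡ 39^2 = 1521 ≡ 8 (mod 89)
39^4 = (39^2)^2 ≡ 8^2 = 64 ≡ 64 (mod 89)
39^6 = 39^4 · 39^2 ≡ 64 · 8 ≡ 67 (mod 89).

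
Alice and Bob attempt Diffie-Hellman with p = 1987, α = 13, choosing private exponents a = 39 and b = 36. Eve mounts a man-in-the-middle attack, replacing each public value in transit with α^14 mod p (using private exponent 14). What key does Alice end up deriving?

1657

Alice receives Eve's public value M = 13^14 mod 1987 instead of the honest one.
13^1 ≡ 13 (mod 1987)
13^2 = (13^1)^2 ≡ 13^2 = 169 ≡ 169 (mod 1987)
13^4 = (13^2)^2 ≡ 169^2 = 28561 ≡ 743 (mod 1987)
13^8 = (13^4)^2 ≡ 743^2 = 552049 ≡ 1650 (mod 1987)
13^14 = 13^8 · 13^4 · 13^2 ≡ 1650 · 743 · 169 ≡ 1060 (mod 1987).
So M = 1060. Alice computes K = M^39 mod 1987.
1060^1 ≡ 1060 (mod 1987)
1060^2 = (1060^1)^2 ≡ 1060^2 = 1123600 ≡ 945 (mod 1987)
1060^4 = (1060^2)^2 ≡ 945^2 = 893025 ≡ 862 (mod 1987)
1060^8 = (1060^4)^2 ≡ 862^2 = 743044 ≡ 1893 (mod 1987)
1060^16 = (1060^8)^2 ≡ 1893^2 = 3583449 ≡ 888 (mod 1987)
1060^32 = (1060^16)^2 ≡ 888^2 = 788544 ≡ 1692 (mod 1987)
1060^39 = 1060^32 · 1060^4 · 1060^2 · 1060^1 ≡ 1692 · 862 · 945 · 1060 ≡ 1657 (mod 1987).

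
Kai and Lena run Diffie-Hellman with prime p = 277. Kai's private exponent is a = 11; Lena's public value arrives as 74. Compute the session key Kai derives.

Shared key K = 74^11 mod 277.
74^1 ≡ 74 (mod 277)
74^2 = (74^1)^2 ≡ 74^2 = 5476 ≡ 213 (mod 277)
74^4 = (74^2)^2 ≡ 213^2 = 45369 ≡ 218 (mod 277)
74^8 = (74^4)^2 ≡ 218^2 = 47524 ≡ 157 (mod 277)
74^11 = 74^8 · 74^2 · 74^1 ≡ 157 · 213 · 74 ≡ 193 (mod 277).

193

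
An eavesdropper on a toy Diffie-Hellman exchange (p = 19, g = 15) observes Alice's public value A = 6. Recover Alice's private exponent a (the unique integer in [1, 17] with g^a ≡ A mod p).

Try successive powers of 15 modulo 19:
15^1 ≡ 15
15^2 ≡ 16
15^3 ≡ 12
15^4 ≡ 9
15^5 ≡ 2
15^6 ≡ 11
15^7 ≡ 13
15^8 ≡ 5
15^9 ≡ 18
15^10 ≡ 4
15^11 ≡ 3
15^12 ≡ 7
15^13 ≡ 10
15^14 ≡ 17
15^15 ≡ 8
15^16 ≡ 6
Found: a = 16.

16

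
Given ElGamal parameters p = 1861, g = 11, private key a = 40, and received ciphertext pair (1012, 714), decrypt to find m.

193

Shared mask s = c₁^a mod p = 1012^40 mod 1861.
1012^1 ≡ 1012 (mod 1861)
1012^2 = (1012^1)^2 ≡ 1012^2 = 1024144 ≡ 594 (mod 1861)
1012^4 = (1012^2)^2 ≡ 594^2 = 352836 ≡ 1107 (mod 1861)
1012^8 = (1012^4)^2 ≡ 1107^2 = 1225449 ≡ 911 (mod 1861)
1012^16 = (1012^8)^2 ≡ 911^2 = 829921 ≡ 1776 (mod 1861)
1012^32 = (1012^16)^2 ≡ 1776^2 = 3154176 ≡ 1642 (mod 1861)
1012^40 = 1012^32 · 1012^8 ≡ 1642 · 911 ≡ 1479 (mod 1861).
So s = 1479; s⁻¹ ≡ 1671 (mod 1861).
m = c₂ · s⁻¹ mod 1861 = 714 · 1671 mod 1861 = 193.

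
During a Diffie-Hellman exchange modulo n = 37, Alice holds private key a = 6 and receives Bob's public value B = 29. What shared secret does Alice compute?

Shared key K = 29^6 mod 37.
29^1 ≡ 29 (mod 37)
29^2 = (29^1)^2 ≡ 29^2 = 841 ≡ 27 (mod 37)
29^4 = (29^2)^2 ≡ 27^2 = 729 ≡ 26 (mod 37)
29^6 = 29^4 · 29^2 ≡ 26 · 27 ≡ 36 (mod 37).

36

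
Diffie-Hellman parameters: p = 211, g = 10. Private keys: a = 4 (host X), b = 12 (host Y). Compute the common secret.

55

Host Y sends B = g^b mod p = 10^12 mod 211.
10^1 ≡ 10 (mod 211)
10^2 = (10^1)^2 ≡ 10^2 = 100 ≡ 100 (mod 211)
10^4 = (10^2)^2 ≡ 100^2 = 10000 ≡ 83 (mod 211)
10^8 = (10^4)^2 ≡ 83^2 = 6889 ≡ 137 (mod 211)
10^12 = 10^8 · 10^4 ≡ 137 · 83 ≡ 188 (mod 211).
So B = 188. Host X then computes K = B^a mod p = 188^4 mod 211.
188^1 ≡ 188 (mod 211)
188^2 = (188^1)^2 ≡ 188^2 = 35344 ≡ 107 (mod 211)
188^4 = (188^2)^2 ≡ 107^2 = 11449 ≡ 55 (mod 211)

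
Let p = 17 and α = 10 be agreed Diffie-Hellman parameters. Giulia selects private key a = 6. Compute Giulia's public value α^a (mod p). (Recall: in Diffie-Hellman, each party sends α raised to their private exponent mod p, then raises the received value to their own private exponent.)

Public value = 10^6 (mod 17).
10^1 ≡ 10 (mod 17)
10^2 = (10^1)^2 ≡ 10^2 = 100 ≡ 15 (mod 17)
10^4 = (10^2)^2 ≡ 15^2 = 225 ≡ 4 (mod 17)
10^6 = 10^4 · 10^2 ≡ 4 · 15 ≡ 9 (mod 17).

9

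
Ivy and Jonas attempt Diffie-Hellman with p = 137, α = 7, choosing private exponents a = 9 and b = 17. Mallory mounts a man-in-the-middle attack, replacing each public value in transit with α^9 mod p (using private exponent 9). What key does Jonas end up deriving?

100

Jonas receives Mallory's public value M = 7^9 mod 137 instead of the honest one.
7^1 ≡ 7 (mod 137)
7^2 = (7^1)^2 ≡ 7^2 = 49 ≡ 49 (mod 137)
7^4 = (7^2)^2 ≡ 49^2 = 2401 ≡ 72 (mod 137)
7^8 = (7^4)^2 ≡ 72^2 = 5184 ≡ 115 (mod 137)
7^9 = 7^8 · 7^1 ≡ 115 · 7 ≡ 120 (mod 137).
So M = 120. Jonas computes K = M^17 mod 137.
120^1 ≡ 120 (mod 137)
120^2 = (120^1)^2 ≡ 120^2 = 14400 ≡ 15 (mod 137)
120^4 = (120^2)^2 ≡ 15^2 = 225 ≡ 88 (mod 137)
120^8 = (120^4)^2 ≡ 88^2 = 7744 ≡ 72 (mod 137)
120^16 = (120^8)^2 ≡ 72^2 = 5184 ≡ 115 (mod 137)
120^17 = 120^16 · 120^1 ≡ 115 · 120 ≡ 100 (mod 137).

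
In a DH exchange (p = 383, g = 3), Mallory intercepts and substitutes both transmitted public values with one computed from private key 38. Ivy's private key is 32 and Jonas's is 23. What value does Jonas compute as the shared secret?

6

Jonas receives Mallory's public value M = 3^38 mod 383 instead of the honest one.
3^1 ≡ 3 (mod 383)
3^2 = (3^1)^2 ≡ 3^2 = 9 ≡ 9 (mod 383)
3^4 = (3^2)^2 ≡ 9^2 = 81 ≡ 81 (mod 383)
3^8 = (3^4)^2 ≡ 81^2 = 6561 ≡ 50 (mod 383)
3^16 = (3^8)^2 ≡ 50^2 = 2500 ≡ 202 (mod 383)
3^32 = (3^16)^2 ≡ 202^2 = 40804 ≡ 206 (mod 383)
3^38 = 3^32 · 3^4 · 3^2 ≡ 206 · 81 · 9 ≡ 38 (mod 383).
So M = 38. Jonas computes K = M^23 mod 383.
38^1 ≡ 38 (mod 383)
38^2 = (38^1)^2 ≡ 38^2 = 1444 ≡ 295 (mod 383)
38^4 = (38^2)^2 ≡ 295^2 = 87025 ≡ 84 (mod 383)
38^8 = (38^4)^2 ≡ 84^2 = 7056 ≡ 162 (mod 383)
38^16 = (38^8)^2 ≡ 162^2 = 26244 ≡ 200 (mod 383)
38^23 = 38^16 · 38^4 · 38^2 · 38^1 ≡ 200 · 84 · 295 · 38 ≡ 6 (mod 383).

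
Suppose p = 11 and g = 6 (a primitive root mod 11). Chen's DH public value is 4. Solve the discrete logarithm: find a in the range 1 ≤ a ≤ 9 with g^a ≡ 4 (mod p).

Try successive powers of 6 modulo 11:
6^1 ≡ 6
6^2 ≡ 3
6^3 ≡ 7
6^4 ≡ 9
6^5 ≡ 10
6^6 ≡ 5
6^7 ≡ 8
6^8 ≡ 4
Found: a = 8.

8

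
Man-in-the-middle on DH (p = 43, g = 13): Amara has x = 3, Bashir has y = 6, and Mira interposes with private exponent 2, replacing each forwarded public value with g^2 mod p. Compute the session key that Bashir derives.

41

Bashir receives Mira's public value M = 13^2 mod 43 instead of the honest one.
13^1 ≡ 13 (mod 43)
13^2 = (13^1)^2 ≡ 13^2 = 169 ≡ 40 (mod 43)
So M = 40. Bashir computes K = M^6 mod 43.
40^1 ≡ 40 (mod 43)
40^2 = (40^1)^2 ≡ 40^2 = 1600 ≡ 9 (mod 43)
40^4 = (40^2)^2 ≡ 9^2 = 81 ≡ 38 (mod 43)
40^6 = 40^4 · 40^2 ≡ 38 · 9 ≡ 41 (mod 43).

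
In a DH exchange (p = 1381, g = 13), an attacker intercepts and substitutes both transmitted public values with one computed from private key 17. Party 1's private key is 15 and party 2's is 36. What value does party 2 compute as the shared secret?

Party 2 receives an attacker's public value M = 13^17 mod 1381 instead of the honest one.
13^1 ≡ 13 (mod 1381)
13^2 = (13^1)^2 ≡ 13^2 = 169 ≡ 169 (mod 1381)
13^4 = (13^2)^2 ≡ 169^2 = 28561 ≡ 941 (mod 1381)
13^8 = (13^4)^2 ≡ 941^2 = 885481 ≡ 260 (mod 1381)
13^16 = (13^8)^2 ≡ 260^2 = 67600 ≡ 1312 (mod 1381)
13^17 = 13^16 · 13^1 ≡ 1312 · 13 ≡ 484 (mod 1381).
So M = 484. Party 2 computes K = M^36 mod 1381.
484^1 ≡ 484 (mod 1381)
484^2 = (484^1)^2 ≡ 484^2 = 234256 ≡ 867 (mod 1381)
484^4 = (484^2)^2 ≡ 867^2 = 751689 ≡ 425 (mod 1381)
484^8 = (484^4)^2 ≡ 425^2 = 180625 ≡ 1095 (mod 1381)
484^16 = (484^8)^2 ≡ 1095^2 = 1199025 ≡ 317 (mod 1381)
484^32 = (484^16)^2 ≡ 317^2 = 100489 ≡ 1057 (mod 1381)
484^36 = 484^32 · 484^4 ≡ 1057 · 425 ≡ 400 (mod 1381).

400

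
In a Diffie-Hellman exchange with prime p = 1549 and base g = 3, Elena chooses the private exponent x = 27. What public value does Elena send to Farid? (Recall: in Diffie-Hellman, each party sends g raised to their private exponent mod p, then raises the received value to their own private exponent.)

1524

Public value = 3^27 mod 1549.
3^1 ≡ 3 (mod 1549)
3^2 = (3^1)^2 ≡ 3^2 = 9 ≡ 9 (mod 1549)
3^4 = (3^2)^2 ≡ 9^2 = 81 ≡ 81 (mod 1549)
3^8 = (3^4)^2 ≡ 81^2 = 6561 ≡ 365 (mod 1549)
3^16 = (3^8)^2 ≡ 365^2 = 133225 ≡ 11 (mod 1549)
3^27 = 3^16 · 3^8 · 3^2 · 3^1 ≡ 11 · 365 · 9 · 3 ≡ 1524 (mod 1549).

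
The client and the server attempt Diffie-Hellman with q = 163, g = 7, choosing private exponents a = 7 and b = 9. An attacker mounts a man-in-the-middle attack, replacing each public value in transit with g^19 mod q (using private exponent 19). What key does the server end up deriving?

The server receives an attacker's public value M = 7^19 mod 163 instead of the honest one.
7^1 ≡ 7 (mod 163)
7^2 = (7^1)^2 ≡ 7^2 = 49 ≡ 49 (mod 163)
7^4 = (7^2)^2 ≡ 49^2 = 2401 ≡ 119 (mod 163)
7^8 = (7^4)^2 ≡ 119^2 = 14161 ≡ 143 (mod 163)
7^16 = (7^8)^2 ≡ 143^2 = 20449 ≡ 74 (mod 163)
7^19 = 7^16 · 7^2 · 7^1 ≡ 74 · 49 · 7 ≡ 117 (mod 163).
So M = 117. The server computes K = M^9 mod 163.
117^1 ≡ 117 (mod 163)
117^2 = (117^1)^2 ≡ 117^2 = 13689 ≡ 160 (mod 163)
117^4 = (117^2)^2 ≡ 160^2 = 25600 ≡ 9 (mod 163)
117^8 = (117^4)^2 ≡ 9^2 = 81 ≡ 81 (mod 163)
117^9 = 117^8 · 117^1 ≡ 81 · 117 ≡ 23 (mod 163).

23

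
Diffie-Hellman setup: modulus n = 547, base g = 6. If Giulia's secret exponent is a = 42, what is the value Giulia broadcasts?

475

Public value = 6^{42} \pmod{547}.
6^1 ≡ 6 (mod 547)
6^2 = (6^1)^2 ≡ 6^2 = 36 ≡ 36 (mod 547)
6^4 = (6^2)^2 ≡ 36^2 = 1296 ≡ 202 (mod 547)
6^8 = (6^4)^2 ≡ 202^2 = 40804 ≡ 326 (mod 547)
6^16 = (6^8)^2 ≡ 326^2 = 106276 ≡ 158 (mod 547)
6^32 = (6^16)^2 ≡ 158^2 = 24964 ≡ 349 (mod 547)
6^42 = 6^32 · 6^8 · 6^2 ≡ 349 · 326 · 36 ≡ 475 (mod 547).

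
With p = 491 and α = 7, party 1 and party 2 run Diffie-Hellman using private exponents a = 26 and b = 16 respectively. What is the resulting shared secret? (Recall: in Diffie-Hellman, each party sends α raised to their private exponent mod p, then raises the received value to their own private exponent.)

Party 1 sends A = α^a mod p = 7^26 mod 491.
7^1 ≡ 7 (mod 491)
7^2 = (7^1)^2 ≡ 7^2 = 49 ≡ 49 (mod 491)
7^4 = (7^2)^2 ≡ 49^2 = 2401 ≡ 437 (mod 491)
7^8 = (7^4)^2 ≡ 437^2 = 190969 ≡ 461 (mod 491)
7^16 = (7^8)^2 ≡ 461^2 = 212521 ≡ 409 (mod 491)
7^26 = 7^16 · 7^8 · 7^2 ≡ 409 · 461 · 49 ≡ 245 (mod 491).
So A = 245. Party 2 then computes K = A^b mod p = 245^16 mod 491.
245^1 ≡ 245 (mod 491)
245^2 = (245^1)^2 ≡ 245^2 = 60025 ≡ 123 (mod 491)
245^4 = (245^2)^2 ≡ 123^2 = 15129 ≡ 399 (mod 491)
245^8 = (245^4)^2 ≡ 399^2 = 159201 ≡ 117 (mod 491)
245^16 = (245^8)^2 ≡ 117^2 = 13689 ≡ 432 (mod 491)

432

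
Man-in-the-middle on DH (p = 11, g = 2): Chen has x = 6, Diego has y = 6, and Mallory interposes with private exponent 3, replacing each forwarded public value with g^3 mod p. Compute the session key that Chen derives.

3

Chen receives Mallory's public value M = 2^3 mod 11 instead of the honest one.
2^1 ≡ 2 (mod 11)
2^2 = (2^1)^2 ≡ 2^2 = 4 ≡ 4 (mod 11)
2^3 = 2^2 · 2^1 ≡ 4 · 2 ≡ 8 (mod 11).
So M = 8. Chen computes K = M^6 mod 11.
8^1 ≡ 8 (mod 11)
8^2 = (8^1)^2 ≡ 8^2 = 64 ≡ 9 (mod 11)
8^4 = (8^2)^2 ≡ 9^2 = 81 ≡ 4 (mod 11)
8^6 = 8^4 · 8^2 ≡ 4 · 9 ≡ 3 (mod 11).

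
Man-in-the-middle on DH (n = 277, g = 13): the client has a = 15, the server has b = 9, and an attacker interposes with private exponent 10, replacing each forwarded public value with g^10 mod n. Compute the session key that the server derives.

218

The server receives an attacker's public value M = 13^10 mod 277 instead of the honest one.
13^1 ≡ 13 (mod 277)
13^2 = (13^1)^2 ≡ 13^2 = 169 ≡ 169 (mod 277)
13^4 = (13^2)^2 ≡ 169^2 = 28561 ≡ 30 (mod 277)
13^8 = (13^4)^2 ≡ 30^2 = 900 ≡ 69 (mod 277)
13^10 = 13^8 · 13^2 ≡ 69 · 169 ≡ 27 (mod 277).
So M = 27. The server computes K = M^9 mod 277.
27^1 ≡ 27 (mod 277)
27^2 = (27^1)^2 ≡ 27^2 = 729 ≡ 175 (mod 277)
27^4 = (27^2)^2 ≡ 175^2 = 30625 ≡ 155 (mod 277)
27^8 = (27^4)^2 ≡ 155^2 = 24025 ≡ 203 (mod 277)
27^9 = 27^8 · 27^1 ≡ 203 · 27 ≡ 218 (mod 277).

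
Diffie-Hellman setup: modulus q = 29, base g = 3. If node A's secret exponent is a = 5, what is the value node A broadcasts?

11

Public value = 3^5 mod 29.
3^1 ≡ 3 (mod 29)
3^2 = (3^1)^2 ≡ 3^2 = 9 ≡ 9 (mod 29)
3^4 = (3^2)^2 ≡ 9^2 = 81 ≡ 23 (mod 29)
3^5 = 3^4 · 3^1 ≡ 23 · 3 ≡ 11 (mod 29).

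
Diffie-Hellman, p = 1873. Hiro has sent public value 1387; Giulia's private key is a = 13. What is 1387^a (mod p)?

Shared key K = 1387^13 mod 1873.
1387^1 ≡ 1387 (mod 1873)
1387^2 = (1387^1)^2 ≡ 1387^2 = 1923769 ≡ 198 (mod 1873)
1387^4 = (1387^2)^2 ≡ 198^2 = 39204 ≡ 1744 (mod 1873)
1387^8 = (1387^4)^2 ≡ 1744^2 = 3041536 ≡ 1657 (mod 1873)
1387^13 = 1387^8 · 1387^4 · 1387^1 ≡ 1657 · 1744 · 1387 ≡ 1759 (mod 1873).

1759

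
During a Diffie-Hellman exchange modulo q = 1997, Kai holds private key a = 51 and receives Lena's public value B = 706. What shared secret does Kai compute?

347

Shared key K = 706^51 mod 1997.
706^1 ≡ 706 (mod 1997)
706^2 = (706^1)^2 ≡ 706^2 = 498436 ≡ 1183 (mod 1997)
706^4 = (706^2)^2 ≡ 1183^2 = 1399489 ≡ 1589 (mod 1997)
706^8 = (706^4)^2 ≡ 1589^2 = 2524921 ≡ 713 (mod 1997)
706^16 = (706^8)^2 ≡ 713^2 = 508369 ≡ 1131 (mod 1997)
706^32 = (706^16)^2 ≡ 1131^2 = 1279161 ≡ 1081 (mod 1997)
706^51 = 706^32 · 706^16 · 706^2 · 706^1 ≡ 1081 · 1131 · 1183 · 706 ≡ 347 (mod 1997).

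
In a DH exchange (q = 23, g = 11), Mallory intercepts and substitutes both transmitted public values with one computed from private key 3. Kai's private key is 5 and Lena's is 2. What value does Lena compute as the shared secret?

Lena receives Mallory's public value M = 11^3 mod 23 instead of the honest one.
11^1 ≡ 11 (mod 23)
11^2 = (11^1)^2 ≡ 11^2 = 121 ≡ 6 (mod 23)
11^3 = 11^2 · 11^1 ≡ 6 · 11 ≡ 20 (mod 23).
So M = 20. Lena computes K = M^2 mod 23.
20^1 ≡ 20 (mod 23)
20^2 = (20^1)^2 ≡ 20^2 = 400 ≡ 9 (mod 23)

9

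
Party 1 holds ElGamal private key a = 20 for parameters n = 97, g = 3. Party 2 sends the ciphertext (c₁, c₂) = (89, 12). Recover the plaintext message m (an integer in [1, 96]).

Shared mask s = c₁^a mod n = 89^20 mod 97.
89^1 ≡ 89 (mod 97)
89^2 = (89^1)^2 ≡ 89^2 = 7921 ≡ 64 (mod 97)
89^4 = (89^2)^2 ≡ 64^2 = 4096 ≡ 22 (mod 97)
89^8 = (89^4)^2 ≡ 22^2 = 484 ≡ 96 (mod 97)
89^16 = (89^8)^2 ≡ 96^2 = 9216 ≡ 1 (mod 97)
89^20 = 89^16 · 89^4 ≡ 1 · 22 ≡ 22 (mod 97).
So s = 22; s⁻¹ ≡ 75 (mod 97).
m = c₂ · s⁻¹ mod 97 = 12 · 75 mod 97 = 27.

27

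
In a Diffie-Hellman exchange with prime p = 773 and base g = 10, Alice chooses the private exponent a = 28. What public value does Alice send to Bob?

Public value = 10^28 mod 773.
10^1 ≡ 10 (mod 773)
10^2 = (10^1)^2 ≡ 10^2 = 100 ≡ 100 (mod 773)
10^4 = (10^2)^2 ≡ 100^2 = 10000 ≡ 724 (mod 773)
10^8 = (10^4)^2 ≡ 724^2 = 524176 ≡ 82 (mod 773)
10^16 = (10^8)^2 ≡ 82^2 = 6724 ≡ 540 (mod 773)
10^28 = 10^16 · 10^8 · 10^4 ≡ 540 · 82 · 724 ≡ 91 (mod 773).

91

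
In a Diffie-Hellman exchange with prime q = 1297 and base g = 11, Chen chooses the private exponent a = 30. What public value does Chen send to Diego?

Public value = 11^30 (mod 1297).
11^1 ≡ 11 (mod 1297)
11^2 = (11^1)^2 ≡ 11^2 = 121 ≡ 121 (mod 1297)
11^4 = (11^2)^2 ≡ 121^2 = 14641 ≡ 374 (mod 1297)
11^8 = (11^4)^2 ≡ 374^2 = 139876 ≡ 1097 (mod 1297)
11^16 = (11^8)^2 ≡ 1097^2 = 1203409 ≡ 1090 (mod 1297)
11^30 = 11^16 · 11^8 · 11^4 · 11^2 ≡ 1090 · 1097 · 374 · 121 ≡ 397 (mod 1297).

397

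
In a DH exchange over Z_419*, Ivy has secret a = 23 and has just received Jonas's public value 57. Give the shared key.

Shared key K = 57^23 mod 419.
57^1 ≡ 57 (mod 419)
57^2 = (57^1)^2 ≡ 57^2 = 3249 ≡ 316 (mod 419)
57^4 = (57^2)^2 ≡ 316^2 = 99856 ≡ 134 (mod 419)
57^8 = (57^4)^2 ≡ 134^2 = 17956 ≡ 358 (mod 419)
57^16 = (57^8)^2 ≡ 358^2 = 128164 ≡ 369 (mod 419)
57^23 = 57^16 · 57^4 · 57^2 · 57^1 ≡ 369 · 134 · 316 · 57 ≡ 399 (mod 419).

399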